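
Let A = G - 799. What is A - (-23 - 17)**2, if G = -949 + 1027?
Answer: -2321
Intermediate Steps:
G = 78
A = -721 (A = 78 - 799 = -721)
A - (-23 - 17)**2 = -721 - (-23 - 17)**2 = -721 - 1*(-40)**2 = -721 - 1*1600 = -721 - 1600 = -2321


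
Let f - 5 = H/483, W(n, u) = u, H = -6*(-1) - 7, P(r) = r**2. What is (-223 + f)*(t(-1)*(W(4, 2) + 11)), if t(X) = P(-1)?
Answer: -1368835/483 ≈ -2834.0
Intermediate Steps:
t(X) = 1 (t(X) = (-1)**2 = 1)
H = -1 (H = 6 - 7 = -1)
f = 2414/483 (f = 5 - 1/483 = 2414/483 ≈ 4.9979)
(-223 + f)*(t(-1)*(W(4, 2) + 11)) = (-223 + 2414/483)*(1*(2 + 11)) = -105295*13/483 = -105295/483*13 = -1368835/483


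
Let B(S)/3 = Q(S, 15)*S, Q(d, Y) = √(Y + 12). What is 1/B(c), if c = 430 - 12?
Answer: √3/11286 ≈ 0.00015347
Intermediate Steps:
Q(d, Y) = √(12 + Y)
c = 418
B(S) = 9*S*√3 (B(S) = 3*(√(12 + 15)*S) = 3*(√27*S) = 3*((3*√3)*S) = 3*(3*S*√3) = 9*S*√3)
1/B(c) = 1/(9*418*√3) = 1/(3762*√3) = √3/11286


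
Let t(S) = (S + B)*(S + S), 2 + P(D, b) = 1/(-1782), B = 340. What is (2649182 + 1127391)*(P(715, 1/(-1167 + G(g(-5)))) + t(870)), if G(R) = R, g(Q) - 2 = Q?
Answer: 14169019223781655/1782 ≈ 7.9512e+12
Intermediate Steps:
g(Q) = 2 + Q
P(D, b) = -3565/1782 (P(D, b) = -2 + 1/(-1782) = -2 - 1/1782 = -3565/1782)
t(S) = 2*S*(340 + S) (t(S) = (S + 340)*(S + S) = (340 + S)*(2*S) = 2*S*(340 + S))
(2649182 + 1127391)*(P(715, 1/(-1167 + G(g(-5)))) + t(870)) = (2649182 + 1127391)*(-3565/1782 + 2*870*(340 + 870)) = 3776573*(-3565/1782 + 2*870*1210) = 3776573*(-3565/1782 + 2105400) = 3776573*(3751819235/1782) = 14169019223781655/1782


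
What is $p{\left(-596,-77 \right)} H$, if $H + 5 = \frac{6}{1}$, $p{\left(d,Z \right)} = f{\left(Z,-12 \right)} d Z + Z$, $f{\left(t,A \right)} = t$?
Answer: $-3533761$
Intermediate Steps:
$p{\left(d,Z \right)} = Z + d Z^{2}$ ($p{\left(d,Z \right)} = Z d Z + Z = d Z^{2} + Z = Z + d Z^{2}$)
$H = 1$ ($H = -5 + \frac{6}{1} = -5 + 6 \cdot 1 = -5 + 6 = 1$)
$p{\left(-596,-77 \right)} H = - 77 \left(1 - -45892\right) 1 = - 77 \left(1 + 45892\right) 1 = \left(-77\right) 45893 \cdot 1 = \left(-3533761\right) 1 = -3533761$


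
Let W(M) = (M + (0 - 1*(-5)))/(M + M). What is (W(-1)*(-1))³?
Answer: 8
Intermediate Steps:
W(M) = (5 + M)/(2*M) (W(M) = (M + (0 + 5))/((2*M)) = (M + 5)*(1/(2*M)) = (5 + M)*(1/(2*M)) = (5 + M)/(2*M))
(W(-1)*(-1))³ = (((½)*(5 - 1)/(-1))*(-1))³ = (((½)*(-1)*4)*(-1))³ = (-2*(-1))³ = 2³ = 8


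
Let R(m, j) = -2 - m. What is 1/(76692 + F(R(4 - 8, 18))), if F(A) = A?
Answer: 1/76694 ≈ 1.3039e-5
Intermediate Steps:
1/(76692 + F(R(4 - 8, 18))) = 1/(76692 + (-2 - (4 - 8))) = 1/(76692 + (-2 - 1*(-4))) = 1/(76692 + (-2 + 4)) = 1/(76692 + 2) = 1/76694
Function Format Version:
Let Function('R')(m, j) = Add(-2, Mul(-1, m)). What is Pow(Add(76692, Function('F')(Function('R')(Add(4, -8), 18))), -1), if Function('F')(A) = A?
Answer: Rational(1, 76694) ≈ 1.3039e-5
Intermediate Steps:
Pow(Add(76692, Function('F')(Function('R')(Add(4, -8), 18))), -1) = Pow(Add(76692, Add(-2, Mul(-1, Add(4, -8)))), -1) = Pow(Add(76692, Add(-2, Mul(-1, -4))), -1) = Pow(Add(76692, Add(-2, 4)), -1) = Pow(Add(76692, 2), -1) = Pow(76694, -1) = Rational(1, 76694)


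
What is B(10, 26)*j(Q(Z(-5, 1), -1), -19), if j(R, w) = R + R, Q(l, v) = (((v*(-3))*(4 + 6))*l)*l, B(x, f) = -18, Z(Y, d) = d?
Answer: -1080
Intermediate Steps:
Q(l, v) = -30*v*l² (Q(l, v) = ((-3*v*10)*l)*l = ((-30*v)*l)*l = (-30*l*v)*l = -30*v*l²)
j(R, w) = 2*R
B(10, 26)*j(Q(Z(-5, 1), -1), -19) = -36*(-30*(-1)*1²) = -36*(-30*(-1)*1) = -36*30 = -18*60 = -1080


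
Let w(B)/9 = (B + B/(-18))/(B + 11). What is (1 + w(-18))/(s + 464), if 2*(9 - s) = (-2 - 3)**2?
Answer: 320/6447 ≈ 0.049635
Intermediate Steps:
s = -7/2 (s = 9 - (-2 - 3)**2/2 = 9 - 1/2*(-5)**2 = 9 - 1/2*25 = 9 - 25/2 = -7/2 ≈ -3.5000)
w(B) = 17*B/(2*(11 + B)) (w(B) = 9*((B + B/(-18))/(B + 11)) = 9*((B + B*(-1/18))/(11 + B)) = 9*((B - B/18)/(11 + B)) = 9*((17*B/18)/(11 + B)) = 9*(17*B/(18*(11 + B))) = 17*B/(2*(11 + B)))
(1 + w(-18))/(s + 464) = (1 + (17/2)*(-18)/(11 - 18))/(-7/2 + 464) = (1 + (17/2)*(-18)/(-7))/(921/2) = (1 + (17/2)*(-18)*(-1/7))*(2/921) = (1 + 153/7)*(2/921) = (160/7)*(2/921) = 320/6447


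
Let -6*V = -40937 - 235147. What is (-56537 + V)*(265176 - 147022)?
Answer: -1243334542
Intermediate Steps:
V = 46014 (V = -(-40937 - 235147)/6 = -⅙*(-276084) = 46014)
(-56537 + V)*(265176 - 147022) = (-56537 + 46014)*(265176 - 147022) = -10523*118154 = -1243334542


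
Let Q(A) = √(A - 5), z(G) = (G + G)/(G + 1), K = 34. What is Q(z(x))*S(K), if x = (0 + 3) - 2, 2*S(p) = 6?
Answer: 6*I ≈ 6.0*I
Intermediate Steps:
S(p) = 3 (S(p) = (½)*6 = 3)
x = 1 (x = 3 - 2 = 1)
z(G) = 2*G/(1 + G) (z(G) = (2*G)/(1 + G) = 2*G/(1 + G))
Q(A) = √(-5 + A)
Q(z(x))*S(K) = √(-5 + 2*1/(1 + 1))*3 = √(-5 + 2*1/2)*3 = √(-5 + 2*1*(½))*3 = √(-5 + 1)*3 = √(-4)*3 = (2*I)*3 = 6*I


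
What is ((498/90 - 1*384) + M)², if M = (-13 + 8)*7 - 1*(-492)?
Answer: 1387684/225 ≈ 6167.5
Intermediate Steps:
M = 457 (M = -5*7 + 492 = -35 + 492 = 457)
((498/90 - 1*384) + M)² = ((498/90 - 1*384) + 457)² = ((498*(1/90) - 384) + 457)² = ((83/15 - 384) + 457)² = (-5677/15 + 457)² = (1178/15)² = 1387684/225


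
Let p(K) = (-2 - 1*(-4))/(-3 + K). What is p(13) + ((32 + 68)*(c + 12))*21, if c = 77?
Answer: 934501/5 ≈ 1.8690e+5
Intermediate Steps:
p(K) = 2/(-3 + K) (p(K) = (-2 + 4)/(-3 + K) = 2/(-3 + K))
p(13) + ((32 + 68)*(c + 12))*21 = 2/(-3 + 13) + ((32 + 68)*(77 + 12))*21 = 2/10 + (100*89)*21 = 2*(⅒) + 8900*21 = ⅕ + 186900 = 934501/5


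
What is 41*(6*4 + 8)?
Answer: 1312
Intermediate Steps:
41*(6*4 + 8) = 41*(24 + 8) = 41*32 = 1312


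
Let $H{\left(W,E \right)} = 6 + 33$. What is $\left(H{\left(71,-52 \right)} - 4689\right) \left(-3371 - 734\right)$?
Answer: $19088250$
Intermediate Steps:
$H{\left(W,E \right)} = 39$
$\left(H{\left(71,-52 \right)} - 4689\right) \left(-3371 - 734\right) = \left(39 - 4689\right) \left(-3371 - 734\right) = \left(-4650\right) \left(-4105\right) = 19088250$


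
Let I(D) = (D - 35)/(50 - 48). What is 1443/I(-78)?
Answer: -2886/113 ≈ -25.540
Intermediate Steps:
I(D) = -35/2 + D/2 (I(D) = (-35 + D)/2 = (-35 + D)*(1/2) = -35/2 + D/2)
1443/I(-78) = 1443/(-35/2 + (1/2)*(-78)) = 1443/(-35/2 - 39) = 1443/(-113/2) = 1443*(-2/113) = -2886/113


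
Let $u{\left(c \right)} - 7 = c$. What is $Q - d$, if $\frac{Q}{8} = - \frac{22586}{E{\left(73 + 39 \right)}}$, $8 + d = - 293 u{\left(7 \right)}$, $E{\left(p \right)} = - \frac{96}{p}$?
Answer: $\frac{644738}{3} \approx 2.1491 \cdot 10^{5}$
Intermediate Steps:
$u{\left(c \right)} = 7 + c$
$d = -4110$ ($d = -8 - 293 \left(7 + 7\right) = -8 - 4102 = -4110$)
$Q = \frac{632408}{3}$ ($Q = 8 \left(- \frac{22586}{\left(-96\right) \frac{1}{73 + 39}}\right) = 8 \left(- \frac{22586}{\left(-96\right) \frac{1}{112}}\right) = 8 \left(- \frac{22586}{- \frac{6}{7}}\right) = 8 \left(\left(-22586\right) \left(- \frac{7}{6}\right)\right) = 8 \cdot \frac{79051}{3} = \frac{632408}{3} \approx 2.108 \cdot 10^{5}$)
$Q - d = \frac{632408}{3} - -4110 = \frac{632408}{3} + 4110 = \frac{644738}{3}$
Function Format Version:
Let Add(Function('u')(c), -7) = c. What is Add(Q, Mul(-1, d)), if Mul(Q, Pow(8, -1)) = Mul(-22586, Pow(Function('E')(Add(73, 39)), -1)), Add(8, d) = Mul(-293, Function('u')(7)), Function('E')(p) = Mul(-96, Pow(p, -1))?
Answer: Rational(644738, 3) ≈ 2.1491e+5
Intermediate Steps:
Function('u')(c) = Add(7, c)
d = -4110 (d = Add(-8, Mul(-293, Add(7, 7))) = Add(-8, Mul(-293, 14)) = Add(-8, -4102) = -4110)
Q = Rational(632408, 3) (Q = Mul(8, Mul(-22586, Pow(Mul(-96, Pow(Add(73, 39), -1)), -1))) = Mul(8, Mul(-22586, Pow(Mul(-96, Pow(112, -1)), -1))) = Mul(8, Mul(-22586, Pow(Mul(-96, Rational(1, 112)), -1))) = Mul(8, Mul(-22586, Pow(Rational(-6, 7), -1))) = Mul(8, Mul(-22586, Rational(-7, 6))) = Mul(8, Rational(79051, 3)) = Rational(632408, 3) ≈ 2.1080e+5)
Add(Q, Mul(-1, d)) = Add(Rational(632408, 3), Mul(-1, -4110)) = Add(Rational(632408, 3), 4110) = Rational(644738, 3)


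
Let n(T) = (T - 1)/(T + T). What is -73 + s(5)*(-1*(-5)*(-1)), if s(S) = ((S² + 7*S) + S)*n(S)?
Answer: -203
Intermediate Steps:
n(T) = (-1 + T)/(2*T) (n(T) = (-1 + T)/((2*T)) = (-1 + T)*(1/(2*T)) = (-1 + T)/(2*T))
s(S) = (-1 + S)*(S² + 8*S)/(2*S) (s(S) = ((S² + 7*S) + S)*((-1 + S)/(2*S)) = (S² + 8*S)*((-1 + S)/(2*S)) = (-1 + S)*(S² + 8*S)/(2*S))
-73 + s(5)*(-1*(-5)*(-1)) = -73 + ((-1 + 5)*(8 + 5)/2)*(-1*(-5)*(-1)) = -73 + ((½)*4*13)*(5*(-1)) = -73 + 26*(-5) = -73 - 130 = -203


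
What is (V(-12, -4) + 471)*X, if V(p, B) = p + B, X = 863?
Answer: 392665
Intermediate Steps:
V(p, B) = B + p
(V(-12, -4) + 471)*X = ((-4 - 12) + 471)*863 = (-16 + 471)*863 = 455*863 = 392665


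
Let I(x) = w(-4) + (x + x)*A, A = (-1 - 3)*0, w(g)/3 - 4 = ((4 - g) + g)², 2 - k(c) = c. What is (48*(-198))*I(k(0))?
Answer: -570240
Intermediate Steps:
k(c) = 2 - c
w(g) = 60 (w(g) = 12 + 3*((4 - g) + g)² = 12 + 3*4² = 12 + 3*16 = 12 + 48 = 60)
A = 0 (A = -4*0 = 0)
I(x) = 60 (I(x) = 60 + (x + x)*0 = 60 + (2*x)*0 = 60 + 0 = 60)
(48*(-198))*I(k(0)) = (48*(-198))*60 = -9504*60 = -570240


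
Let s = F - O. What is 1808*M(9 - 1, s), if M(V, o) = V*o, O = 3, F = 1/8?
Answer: -41584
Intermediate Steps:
F = 1/8 ≈ 0.12500
s = -23/8 (s = 1/8 - 1*3 = 1/8 - 3 = -23/8 ≈ -2.8750)
1808*M(9 - 1, s) = 1808*((9 - 1)*(-23/8)) = 1808*(8*(-23/8)) = 1808*(-23) = -41584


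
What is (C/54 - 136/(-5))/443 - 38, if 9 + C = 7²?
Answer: -2268818/59805 ≈ -37.937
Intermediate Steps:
C = 40 (C = -9 + 7² = -9 + 49 = 40)
(C/54 - 136/(-5))/443 - 38 = (40/54 - 136/(-5))/443 - 38 = (40*(1/54) - 136*(-⅕))/443 - 38 = (20/27 + 136/5)/443 - 38 = (1/443)*(3772/135) - 38 = 3772/59805 - 38 = -2268818/59805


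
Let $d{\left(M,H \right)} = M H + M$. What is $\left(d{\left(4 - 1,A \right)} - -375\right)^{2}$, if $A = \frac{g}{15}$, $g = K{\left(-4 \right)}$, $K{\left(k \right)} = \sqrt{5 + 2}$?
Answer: $\frac{\left(1890 + \sqrt{7}\right)^{2}}{25} \approx 1.4328 \cdot 10^{5}$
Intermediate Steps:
$K{\left(k \right)} = \sqrt{7}$
$g = \sqrt{7} \approx 2.6458$
$A = \frac{\sqrt{7}}{15} \approx 0.17638$
$d{\left(M,H \right)} = M + H M$ ($d{\left(M,H \right)} = H M + M = M + H M$)
$\left(d{\left(4 - 1,A \right)} - -375\right)^{2} = \left(\left(4 - 1\right) \left(1 + \frac{\sqrt{7}}{15}\right) - -375\right)^{2} = \left(3 \left(1 + \frac{\sqrt{7}}{15}\right) + 375\right)^{2} = \left(\left(3 + \frac{\sqrt{7}}{5}\right) + 375\right)^{2} = \left(378 + \frac{\sqrt{7}}{5}\right)^{2}$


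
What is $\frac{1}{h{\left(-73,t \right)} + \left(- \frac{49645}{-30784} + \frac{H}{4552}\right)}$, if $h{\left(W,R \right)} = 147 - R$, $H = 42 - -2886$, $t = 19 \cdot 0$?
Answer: $\frac{17516096}{2614381061} \approx 0.0066999$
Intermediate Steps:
$t = 0$
$H = 2928$ ($H = 42 + 2886 = 2928$)
$\frac{1}{h{\left(-73,t \right)} + \left(- \frac{49645}{-30784} + \frac{H}{4552}\right)} = \frac{1}{\left(147 - 0\right) + \left(- \frac{49645}{-30784} + \frac{2928}{4552}\right)} = \frac{1}{\left(147 + 0\right) + \left(\left(-49645\right) \left(- \frac{1}{30784}\right) + 2928 \cdot \frac{1}{4552}\right)} = \frac{1}{147 + \left(\frac{49645}{30784} + \frac{366}{569}\right)} = \frac{1}{147 + \frac{39514949}{17516096}} = \frac{1}{\frac{2614381061}{17516096}} = \frac{17516096}{2614381061}$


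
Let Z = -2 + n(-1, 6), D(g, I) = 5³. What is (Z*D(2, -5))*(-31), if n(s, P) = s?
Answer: 11625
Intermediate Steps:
D(g, I) = 125
Z = -3 (Z = -2 - 1 = -3)
(Z*D(2, -5))*(-31) = -3*125*(-31) = -375*(-31) = 11625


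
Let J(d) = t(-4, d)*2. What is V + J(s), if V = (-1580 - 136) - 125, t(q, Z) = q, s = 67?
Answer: -1849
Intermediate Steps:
J(d) = -8 (J(d) = -4*2 = -8)
V = -1841 (V = -1716 - 125 = -1841)
V + J(s) = -1841 - 8 = -1849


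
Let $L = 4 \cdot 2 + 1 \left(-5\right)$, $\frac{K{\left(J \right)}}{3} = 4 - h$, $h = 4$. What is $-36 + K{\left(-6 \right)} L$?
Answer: $-36$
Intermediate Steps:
$K{\left(J \right)} = 0$ ($K{\left(J \right)} = 3 \left(4 - 4\right) = 3 \cdot 0 = 0$)
$L = 3$ ($L = 8 - 5 = 3$)
$-36 + K{\left(-6 \right)} L = -36 + 0 \cdot 3 = -36 + 0 = -36$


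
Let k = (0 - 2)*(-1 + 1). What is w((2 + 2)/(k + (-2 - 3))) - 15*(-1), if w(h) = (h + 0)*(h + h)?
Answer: 407/25 ≈ 16.280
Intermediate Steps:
k = 0 (k = -2*0 = 0)
w(h) = 2*h² (w(h) = h*(2*h) = 2*h²)
w((2 + 2)/(k + (-2 - 3))) - 15*(-1) = 2*((2 + 2)/(0 + (-2 - 3)))² - 15*(-1) = 2*(4/(0 - 5))² + 15 = 2*(4/(-5))² + 15 = 2*(4*(-⅕))² + 15 = 2*(-⅘)² + 15 = 2*(16/25) + 15 = 32/25 + 15 = 407/25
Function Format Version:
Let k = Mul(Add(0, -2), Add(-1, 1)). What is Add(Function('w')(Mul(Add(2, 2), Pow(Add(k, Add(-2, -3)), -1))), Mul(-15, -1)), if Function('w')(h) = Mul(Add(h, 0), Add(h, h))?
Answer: Rational(407, 25) ≈ 16.280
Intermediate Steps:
k = 0 (k = Mul(-2, 0) = 0)
Function('w')(h) = Mul(2, Pow(h, 2)) (Function('w')(h) = Mul(h, Mul(2, h)) = Mul(2, Pow(h, 2)))
Add(Function('w')(Mul(Add(2, 2), Pow(Add(k, Add(-2, -3)), -1))), Mul(-15, -1)) = Add(Mul(2, Pow(Mul(Add(2, 2), Pow(Add(0, Add(-2, -3)), -1)), 2)), Mul(-15, -1)) = Add(Mul(2, Pow(Mul(4, Pow(Add(0, -5), -1)), 2)), 15) = Add(Mul(2, Pow(Mul(4, Pow(-5, -1)), 2)), 15) = Add(Mul(2, Pow(Mul(4, Rational(-1, 5)), 2)), 15) = Add(Mul(2, Pow(Rational(-4, 5), 2)), 15) = Add(Mul(2, Rational(16, 25)), 15) = Add(Rational(32, 25), 15) = Rational(407, 25)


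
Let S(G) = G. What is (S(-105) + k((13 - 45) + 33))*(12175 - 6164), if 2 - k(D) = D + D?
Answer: -631155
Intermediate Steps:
k(D) = 2 - 2*D (k(D) = 2 - (D + D) = 2 - 2*D)
(S(-105) + k((13 - 45) + 33))*(12175 - 6164) = (-105 + (2 - 2*((13 - 45) + 33)))*(12175 - 6164) = (-105 + (2 - 2*(-32 + 33)))*6011 = (-105 + (2 - 2*1))*6011 = (-105 + (2 - 2))*6011 = (-105 + 0)*6011 = -105*6011 = -631155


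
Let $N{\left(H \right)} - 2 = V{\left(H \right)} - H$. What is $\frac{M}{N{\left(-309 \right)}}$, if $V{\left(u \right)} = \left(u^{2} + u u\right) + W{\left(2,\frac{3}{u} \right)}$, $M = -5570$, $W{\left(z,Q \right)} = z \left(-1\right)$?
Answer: $- \frac{5570}{191271} \approx -0.029121$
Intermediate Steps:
$W{\left(z,Q \right)} = - z$
$V{\left(u \right)} = -2 + 2 u^{2}$ ($V{\left(u \right)} = \left(u^{2} + u u\right) - 2 = \left(u^{2} + u^{2}\right) - 2 = 2 u^{2} - 2 = -2 + 2 u^{2}$)
$N{\left(H \right)} = - H + 2 H^{2}$ ($N{\left(H \right)} = 2 - \left(2 + H - 2 H^{2}\right) = - H + 2 H^{2}$)
$\frac{M}{N{\left(-309 \right)}} = - \frac{5570}{\left(-309\right) \left(-1 + 2 \left(-309\right)\right)} = - \frac{5570}{\left(-309\right) \left(-1 - 618\right)} = - \frac{5570}{\left(-309\right) \left(-619\right)} = - \frac{5570}{191271}$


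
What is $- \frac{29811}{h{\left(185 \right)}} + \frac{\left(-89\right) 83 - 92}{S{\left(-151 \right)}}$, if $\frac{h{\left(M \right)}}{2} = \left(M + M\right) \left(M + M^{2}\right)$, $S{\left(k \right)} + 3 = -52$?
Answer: $\frac{12695941933}{93365800} \approx 135.98$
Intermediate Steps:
$S{\left(k \right)} = -55$ ($S{\left(k \right)} = -3 - 52 = -55$)
$h{\left(M \right)} = 4 M \left(M + M^{2}\right)$ ($h{\left(M \right)} = 2 \left(M + M\right) \left(M + M^{2}\right) = 2 \cdot 2 M \left(M + M^{2}\right) = 4 M \left(M + M^{2}\right)$)
$- \frac{29811}{h{\left(185 \right)}} + \frac{\left(-89\right) 83 - 92}{S{\left(-151 \right)}} = - \frac{29811}{4 \cdot 185^{2} \left(1 + 185\right)} + \frac{\left(-89\right) 83 - 92}{-55} = - \frac{29811}{4 \cdot 34225 \cdot 186} + \left(-7387 - 92\right) \left(- \frac{1}{55}\right) = - \frac{29811}{25463400} - - \frac{7479}{55} = \left(-29811\right) \frac{1}{25463400} + \frac{7479}{55} = - \frac{9937}{8487800} + \frac{7479}{55} = \frac{12695941933}{93365800}$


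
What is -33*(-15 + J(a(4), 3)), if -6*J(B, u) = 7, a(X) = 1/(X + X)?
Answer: 1067/2 ≈ 533.50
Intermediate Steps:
a(X) = 1/(2*X)
J(B, u) = -7/6 (J(B, u) = -⅙*7 = -7/6)
-33*(-15 + J(a(4), 3)) = -33*(-15 - 7/6) = -33*(-97/6) = 1067/2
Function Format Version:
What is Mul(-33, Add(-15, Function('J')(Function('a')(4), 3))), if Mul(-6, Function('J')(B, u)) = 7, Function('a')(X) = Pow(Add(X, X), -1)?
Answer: Rational(1067, 2) ≈ 533.50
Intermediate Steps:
Function('a')(X) = Mul(Rational(1, 2), Pow(X, -1)) (Function('a')(X) = Pow(Mul(2, X), -1) = Mul(Rational(1, 2), Pow(X, -1)))
Function('J')(B, u) = Rational(-7, 6) (Function('J')(B, u) = Mul(Rational(-1, 6), 7) = Rational(-7, 6))
Mul(-33, Add(-15, Function('J')(Function('a')(4), 3))) = Mul(-33, Add(-15, Rational(-7, 6))) = Mul(-33, Rational(-97, 6)) = Rational(1067, 2)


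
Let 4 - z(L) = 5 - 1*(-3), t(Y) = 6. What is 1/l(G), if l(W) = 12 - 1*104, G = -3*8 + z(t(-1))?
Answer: -1/92 ≈ -0.010870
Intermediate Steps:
z(L) = -4 (z(L) = 4 - (5 - 1*(-3)) = 4 - (5 + 3) = 4 - 1*8 = 4 - 8 = -4)
G = -28 (G = -3*8 - 4 = -24 - 4 = -28)
l(W) = -92 (l(W) = 12 - 104 = -92)
1/l(G) = 1/(-92) = -1/92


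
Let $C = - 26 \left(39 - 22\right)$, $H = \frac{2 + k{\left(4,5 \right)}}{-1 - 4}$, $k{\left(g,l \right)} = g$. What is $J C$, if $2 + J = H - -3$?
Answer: $\frac{442}{5} \approx 88.4$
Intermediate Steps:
$H = - \frac{6}{5}$ ($H = \frac{2 + 4}{-1 - 4} = \frac{6}{-5} = 6 \left(- \frac{1}{5}\right) = - \frac{6}{5} \approx -1.2$)
$J = - \frac{1}{5}$ ($J = -2 - - \frac{9}{5} = -2 + \left(- \frac{6}{5} + \left(-2 + 5\right)\right) = -2 + \left(- \frac{6}{5} + 3\right) = -2 + \frac{9}{5} = - \frac{1}{5} \approx -0.2$)
$C = -442$ ($C = \left(-26\right) 17 = -442$)
$J C = \left(- \frac{1}{5}\right) \left(-442\right) = \frac{442}{5}$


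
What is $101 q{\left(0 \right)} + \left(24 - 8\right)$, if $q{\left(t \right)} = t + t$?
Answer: $16$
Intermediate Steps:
$q{\left(t \right)} = 2 t$
$101 q{\left(0 \right)} + \left(24 - 8\right) = 101 \cdot 2 \cdot 0 + \left(24 - 8\right) = 101 \cdot 0 + 16 = 0 + 16 = 16$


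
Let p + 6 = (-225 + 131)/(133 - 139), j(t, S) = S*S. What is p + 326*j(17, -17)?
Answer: 282671/3 ≈ 94224.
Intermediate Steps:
j(t, S) = S²
p = 29/3 (p = -6 + (-225 + 131)/(133 - 139) = -6 - 94/(-6) = -6 - 94*(-⅙) = -6 + 47/3 = 29/3 ≈ 9.6667)
p + 326*j(17, -17) = 29/3 + 326*(-17)² = 29/3 + 326*289 = 29/3 + 94214 = 282671/3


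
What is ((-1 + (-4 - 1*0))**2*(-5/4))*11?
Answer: -1375/4 ≈ -343.75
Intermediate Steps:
((-1 + (-4 - 1*0))**2*(-5/4))*11 = ((-1 + (-4 + 0))**2*(-5*1/4))*11 = ((-1 - 4)**2*(-5/4))*11 = ((-5)**2*(-5/4))*11 = (25*(-5/4))*11 = -125/4*11 = -1375/4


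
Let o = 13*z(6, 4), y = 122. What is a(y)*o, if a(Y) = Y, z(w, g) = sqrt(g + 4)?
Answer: 3172*sqrt(2) ≈ 4485.9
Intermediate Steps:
z(w, g) = sqrt(4 + g)
o = 26*sqrt(2) (o = 13*sqrt(4 + 4) = 13*sqrt(8) = 13*(2*sqrt(2)) = 26*sqrt(2) ≈ 36.770)
a(y)*o = 122*(26*sqrt(2)) = 3172*sqrt(2)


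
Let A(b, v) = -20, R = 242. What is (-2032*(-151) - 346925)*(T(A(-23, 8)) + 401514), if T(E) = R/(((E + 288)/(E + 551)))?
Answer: -2159694722811/134 ≈ -1.6117e+10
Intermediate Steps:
T(E) = 242*(551 + E)/(288 + E) (T(E) = 242/(((E + 288)/(E + 551))) = 242/(((288 + E)/(551 + E))) = 242*((551 + E)/(288 + E)) = 242*(551 + E)/(288 + E))
(-2032*(-151) - 346925)*(T(A(-23, 8)) + 401514) = (-2032*(-151) - 346925)*(242*(551 - 20)/(288 - 20) + 401514) = (306832 - 346925)*(242*531/268 + 401514) = -40093*(242*(1/268)*531 + 401514) = -40093*(64251/134 + 401514) = -40093*53867127/134 = -2159694722811/134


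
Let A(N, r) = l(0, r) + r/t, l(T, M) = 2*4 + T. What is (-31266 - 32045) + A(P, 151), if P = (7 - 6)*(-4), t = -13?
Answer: -823090/13 ≈ -63315.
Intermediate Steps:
l(T, M) = 8 + T
P = -4 (P = 1*(-4) = -4)
A(N, r) = 8 - r/13 (A(N, r) = (8 + 0) + r/(-13) = 8 + r*(-1/13) = 8 - r/13)
(-31266 - 32045) + A(P, 151) = (-31266 - 32045) + (8 - 1/13*151) = -63311 + (8 - 151/13) = -63311 - 47/13 = -823090/13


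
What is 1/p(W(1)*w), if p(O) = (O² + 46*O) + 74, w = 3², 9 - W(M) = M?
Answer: 1/8570 ≈ 0.00011669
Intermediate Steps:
W(M) = 9 - M
w = 9
p(O) = 74 + O² + 46*O
1/p(W(1)*w) = 1/(74 + ((9 - 1*1)*9)² + 46*((9 - 1*1)*9)) = 1/(74 + ((9 - 1)*9)² + 46*((9 - 1)*9)) = 1/(74 + (8*9)² + 46*(8*9)) = 1/(74 + 72² + 46*72) = 1/(74 + 5184 + 3312) = 1/8570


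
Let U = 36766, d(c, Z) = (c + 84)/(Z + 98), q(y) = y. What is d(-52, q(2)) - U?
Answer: -919142/25 ≈ -36766.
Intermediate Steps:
d(c, Z) = (84 + c)/(98 + Z)
d(-52, q(2)) - U = (84 - 52)/(98 + 2) - 1*36766 = 32/100 - 36766 = (1/100)*32 - 36766 = 8/25 - 36766 = -919142/25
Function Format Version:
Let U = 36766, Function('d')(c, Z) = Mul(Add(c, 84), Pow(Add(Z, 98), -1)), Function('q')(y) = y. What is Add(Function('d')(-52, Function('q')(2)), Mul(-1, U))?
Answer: Rational(-919142, 25) ≈ -36766.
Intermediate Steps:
Function('d')(c, Z) = Mul(Pow(Add(98, Z), -1), Add(84, c)) (Function('d')(c, Z) = Mul(Add(84, c), Pow(Add(98, Z), -1)) = Mul(Pow(Add(98, Z), -1), Add(84, c)))
Add(Function('d')(-52, Function('q')(2)), Mul(-1, U)) = Add(Mul(Pow(Add(98, 2), -1), Add(84, -52)), Mul(-1, 36766)) = Add(Mul(Pow(100, -1), 32), -36766) = Add(Mul(Rational(1, 100), 32), -36766) = Add(Rational(8, 25), -36766) = Rational(-919142, 25)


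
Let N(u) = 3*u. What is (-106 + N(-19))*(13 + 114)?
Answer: -20701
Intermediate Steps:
(-106 + N(-19))*(13 + 114) = (-106 + 3*(-19))*(13 + 114) = (-106 - 57)*127 = -163*127 = -20701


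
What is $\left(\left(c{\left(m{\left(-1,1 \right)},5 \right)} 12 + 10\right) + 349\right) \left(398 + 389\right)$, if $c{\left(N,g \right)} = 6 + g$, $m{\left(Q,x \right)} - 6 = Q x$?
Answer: $386417$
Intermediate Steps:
$m{\left(Q,x \right)} = 6 + Q x$
$\left(\left(c{\left(m{\left(-1,1 \right)},5 \right)} 12 + 10\right) + 349\right) \left(398 + 389\right) = \left(\left(\left(6 + 5\right) 12 + 10\right) + 349\right) \left(398 + 389\right) = \left(\left(11 \cdot 12 + 10\right) + 349\right) 787 = \left(\left(132 + 10\right) + 349\right) 787 = \left(142 + 349\right) 787 = 491 \cdot 787 = 386417$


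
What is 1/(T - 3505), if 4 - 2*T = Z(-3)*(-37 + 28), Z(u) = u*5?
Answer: -2/7141 ≈ -0.00028007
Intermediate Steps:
Z(u) = 5*u
T = -131/2 (T = 2 - 5*(-3)*(-37 + 28)/2 = 2 - (-15)*(-9)/2 = 2 - ½*135 = 2 - 135/2 = -131/2 ≈ -65.500)
1/(T - 3505) = 1/(-131/2 - 3505) = 1/(-7141/2) = -2/7141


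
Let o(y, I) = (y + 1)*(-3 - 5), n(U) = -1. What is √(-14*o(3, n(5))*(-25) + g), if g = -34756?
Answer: 2*I*√11489 ≈ 214.37*I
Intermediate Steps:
o(y, I) = -8 - 8*y (o(y, I) = (1 + y)*(-8) = -8 - 8*y)
√(-14*o(3, n(5))*(-25) + g) = √(-14*(-8 - 8*3)*(-25) - 34756) = √(-14*(-8 - 24)*(-25) - 34756) = √(-14*(-32)*(-25) - 34756) = √(448*(-25) - 34756) = √(-11200 - 34756) = √(-45956) = 2*I*√11489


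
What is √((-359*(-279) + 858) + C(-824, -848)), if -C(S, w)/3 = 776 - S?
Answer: 3*√10691 ≈ 310.19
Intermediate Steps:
C(S, w) = -2328 + 3*S (C(S, w) = -3*(776 - S) = -2328 + 3*S)
√((-359*(-279) + 858) + C(-824, -848)) = √((-359*(-279) + 858) + (-2328 + 3*(-824))) = √((100161 + 858) + (-2328 - 2472)) = √(101019 - 4800) = √96219 = 3*√10691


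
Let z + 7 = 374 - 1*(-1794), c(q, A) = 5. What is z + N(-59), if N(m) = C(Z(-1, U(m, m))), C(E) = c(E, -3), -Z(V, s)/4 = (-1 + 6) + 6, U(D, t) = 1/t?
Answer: 2166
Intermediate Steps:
Z(V, s) = -44 (Z(V, s) = -4*((-1 + 6) + 6) = -4*(5 + 6) = -4*11 = -44)
z = 2161 (z = -7 + (374 - 1*(-1794)) = -7 + (374 + 1794) = -7 + 2168 = 2161)
C(E) = 5
N(m) = 5
z + N(-59) = 2161 + 5 = 2166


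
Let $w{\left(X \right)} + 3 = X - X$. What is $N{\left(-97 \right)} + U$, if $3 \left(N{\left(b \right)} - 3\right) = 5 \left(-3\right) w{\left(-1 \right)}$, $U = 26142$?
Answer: $26160$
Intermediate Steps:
$w{\left(X \right)} = -3$ ($w{\left(X \right)} = -3 + \left(X - X\right) = -3 + 0 = -3$)
$N{\left(b \right)} = 18$ ($N{\left(b \right)} = 3 + \frac{5 \left(-3\right) \left(-3\right)}{3} = 3 + \frac{\left(-15\right) \left(-3\right)}{3} = 3 + \frac{1}{3} \cdot 45 = 3 + 15 = 18$)
$N{\left(-97 \right)} + U = 18 + 26142 = 26160$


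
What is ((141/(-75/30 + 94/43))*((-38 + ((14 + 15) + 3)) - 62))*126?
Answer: 3847984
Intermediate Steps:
((141/(-75/30 + 94/43))*((-38 + ((14 + 15) + 3)) - 62))*126 = ((141/(-75*1/30 + 94*(1/43)))*((-38 + (29 + 3)) - 62))*126 = ((141/(-5/2 + 94/43))*((-38 + 32) - 62))*126 = ((141/(-27/86))*(-6 - 62))*126 = ((141*(-86/27))*(-68))*126 = -4042/9*(-68)*126 = (274856/9)*126 = 3847984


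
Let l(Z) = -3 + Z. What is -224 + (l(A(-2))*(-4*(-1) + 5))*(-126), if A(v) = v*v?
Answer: -1358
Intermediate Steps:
A(v) = v²
-224 + (l(A(-2))*(-4*(-1) + 5))*(-126) = -224 + ((-3 + (-2)²)*(-4*(-1) + 5))*(-126) = -224 + ((-3 + 4)*(4 + 5))*(-126) = -224 + (1*9)*(-126) = -224 + 9*(-126) = -224 - 1134 = -1358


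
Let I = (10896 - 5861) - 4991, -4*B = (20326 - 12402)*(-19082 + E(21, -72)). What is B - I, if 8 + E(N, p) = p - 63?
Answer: 38084681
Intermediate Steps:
E(N, p) = -71 + p (E(N, p) = -8 + (p - 63) = -8 + (-63 + p) = -71 + p)
B = 38084725 (B = -(20326 - 12402)*(-19082 + (-71 - 72))/4 = -1981*(-19082 - 143) = -1981*(-19225) = -1/4*(-152338900) = 38084725)
I = 44 (I = 5035 - 4991 = 44)
B - I = 38084725 - 1*44 = 38084725 - 44 = 38084681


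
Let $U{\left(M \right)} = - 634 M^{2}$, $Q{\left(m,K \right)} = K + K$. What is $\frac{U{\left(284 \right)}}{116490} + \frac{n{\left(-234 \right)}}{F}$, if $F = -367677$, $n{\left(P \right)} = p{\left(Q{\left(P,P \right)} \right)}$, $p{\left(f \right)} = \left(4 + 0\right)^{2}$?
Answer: $- \frac{3133582939808}{7138448955} \approx -438.97$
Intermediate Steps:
$Q{\left(m,K \right)} = 2 K$
$p{\left(f \right)} = 16$ ($p{\left(f \right)} = 4^{2} = 16$)
$n{\left(P \right)} = 16$
$\frac{U{\left(284 \right)}}{116490} + \frac{n{\left(-234 \right)}}{F} = \frac{\left(-634\right) 284^{2}}{116490} + \frac{16}{-367677} = \left(-634\right) 80656 \cdot \frac{1}{116490} + 16 \left(- \frac{1}{367677}\right) = \left(-51135904\right) \frac{1}{116490} - \frac{16}{367677} = - \frac{25567952}{58245} - \frac{16}{367677} = - \frac{3133582939808}{7138448955}$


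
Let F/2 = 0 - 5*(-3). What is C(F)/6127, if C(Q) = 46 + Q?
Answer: 76/6127 ≈ 0.012404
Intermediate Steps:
F = 30 (F = 2*(0 - 5*(-3)) = 2*(0 + 15) = 2*15 = 30)
C(F)/6127 = (46 + 30)/6127 = 76*(1/6127) = 76/6127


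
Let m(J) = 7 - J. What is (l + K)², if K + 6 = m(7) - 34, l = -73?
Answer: 12769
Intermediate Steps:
K = -40 (K = -6 + ((7 - 1*7) - 34) = -6 + ((7 - 7) - 34) = -6 + (0 - 34) = -6 - 34 = -40)
(l + K)² = (-73 - 40)² = (-113)² = 12769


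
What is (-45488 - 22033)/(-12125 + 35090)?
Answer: -22507/7655 ≈ -2.9402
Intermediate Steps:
(-45488 - 22033)/(-12125 + 35090) = -67521/22965 = -67521*1/22965 = -22507/7655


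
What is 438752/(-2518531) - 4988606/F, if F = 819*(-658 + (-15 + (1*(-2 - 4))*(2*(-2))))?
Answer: 1761535509782/191239614423 ≈ 9.2111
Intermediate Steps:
F = -531531 (F = 819*(-658 + (-15 + (1*(-6))*(-4))) = 819*(-658 + (-15 - 6*(-4))) = 819*(-658 + (-15 + 24)) = 819*(-658 + 9) = 819*(-649) = -531531)
438752/(-2518531) - 4988606/F = 438752/(-2518531) - 4988606/(-531531) = 438752*(-1/2518531) - 4988606*(-1/531531) = -438752/2518531 + 712658/75933 = 1761535509782/191239614423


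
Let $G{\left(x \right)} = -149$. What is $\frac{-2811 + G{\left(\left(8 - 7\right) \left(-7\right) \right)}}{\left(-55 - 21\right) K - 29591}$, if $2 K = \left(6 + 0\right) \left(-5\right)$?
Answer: $\frac{2960}{28451} \approx 0.10404$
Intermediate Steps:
$K = -15$ ($K = \frac{\left(6 + 0\right) \left(-5\right)}{2} = \frac{6 \left(-5\right)}{2} = \frac{1}{2} \left(-30\right) = -15$)
$\frac{-2811 + G{\left(\left(8 - 7\right) \left(-7\right) \right)}}{\left(-55 - 21\right) K - 29591} = \frac{-2811 - 149}{\left(-55 - 21\right) \left(-15\right) - 29591} = - \frac{2960}{\left(-76\right) \left(-15\right) - 29591} = - \frac{2960}{1140 - 29591} = - \frac{2960}{-28451} = \left(-2960\right) \left(- \frac{1}{28451}\right) = \frac{2960}{28451}$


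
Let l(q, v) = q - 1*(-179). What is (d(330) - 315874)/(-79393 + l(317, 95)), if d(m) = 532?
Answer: 105114/26299 ≈ 3.9969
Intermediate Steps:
l(q, v) = 179 + q (l(q, v) = q + 179 = 179 + q)
(d(330) - 315874)/(-79393 + l(317, 95)) = (532 - 315874)/(-79393 + (179 + 317)) = -315342/(-79393 + 496) = -315342/(-78897) = -315342*(-1/78897) = 105114/26299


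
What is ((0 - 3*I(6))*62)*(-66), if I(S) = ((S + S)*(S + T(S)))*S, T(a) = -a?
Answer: 0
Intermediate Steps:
I(S) = 0 (I(S) = ((S + S)*(S - S))*S = ((2*S)*0)*S = 0*S = 0)
((0 - 3*I(6))*62)*(-66) = ((0 - 3*0)*62)*(-66) = ((0 + 0)*62)*(-66) = (0*62)*(-66) = 0*(-66) = 0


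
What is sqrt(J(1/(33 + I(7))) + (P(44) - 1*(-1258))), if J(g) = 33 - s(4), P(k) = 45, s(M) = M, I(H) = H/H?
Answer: 6*sqrt(37) ≈ 36.497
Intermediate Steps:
I(H) = 1
J(g) = 29 (J(g) = 33 - 1*4 = 33 - 4 = 29)
sqrt(J(1/(33 + I(7))) + (P(44) - 1*(-1258))) = sqrt(29 + (45 - 1*(-1258))) = sqrt(29 + (45 + 1258)) = sqrt(29 + 1303) = sqrt(1332) = 6*sqrt(37)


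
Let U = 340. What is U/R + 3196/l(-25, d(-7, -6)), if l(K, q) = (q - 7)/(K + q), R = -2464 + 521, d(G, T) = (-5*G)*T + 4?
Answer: 478132616/137953 ≈ 3465.9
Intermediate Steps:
d(G, T) = 4 - 5*G*T (d(G, T) = -5*G*T + 4 = 4 - 5*G*T)
R = -1943
l(K, q) = (-7 + q)/(K + q)
U/R + 3196/l(-25, d(-7, -6)) = 340/(-1943) + 3196/(((-7 + (4 - 5*(-7)*(-6)))/(-25 + (4 - 5*(-7)*(-6))))) = 340*(-1/1943) + 3196/(((-7 + (4 - 210))/(-25 + (4 - 210)))) = -340/1943 + 3196/(((-7 - 206)/(-25 - 206))) = -340/1943 + 3196/((-213/(-231))) = -340/1943 + 3196/((-1/231*(-213))) = -340/1943 + 3196/(71/77) = -340/1943 + 3196*(77/71) = -340/1943 + 246092/71 = 478132616/137953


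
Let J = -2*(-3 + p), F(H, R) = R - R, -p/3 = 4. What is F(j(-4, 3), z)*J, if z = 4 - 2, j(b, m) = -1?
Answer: 0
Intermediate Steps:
p = -12 (p = -3*4 = -12)
z = 2
F(H, R) = 0
J = 30 (J = -2*(-3 - 12) = -2*(-15) = 30)
F(j(-4, 3), z)*J = 0*30 = 0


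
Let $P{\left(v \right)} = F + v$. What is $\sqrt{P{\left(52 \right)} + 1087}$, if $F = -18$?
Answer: $\sqrt{1121} \approx 33.481$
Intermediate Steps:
$P{\left(v \right)} = -18 + v$
$\sqrt{P{\left(52 \right)} + 1087} = \sqrt{\left(-18 + 52\right) + 1087} = \sqrt{34 + 1087} = \sqrt{1121}$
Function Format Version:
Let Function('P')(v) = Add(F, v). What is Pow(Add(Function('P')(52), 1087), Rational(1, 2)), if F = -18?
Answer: Pow(1121, Rational(1, 2)) ≈ 33.481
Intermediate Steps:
Function('P')(v) = Add(-18, v)
Pow(Add(Function('P')(52), 1087), Rational(1, 2)) = Pow(Add(Add(-18, 52), 1087), Rational(1, 2)) = Pow(Add(34, 1087), Rational(1, 2)) = Pow(1121, Rational(1, 2))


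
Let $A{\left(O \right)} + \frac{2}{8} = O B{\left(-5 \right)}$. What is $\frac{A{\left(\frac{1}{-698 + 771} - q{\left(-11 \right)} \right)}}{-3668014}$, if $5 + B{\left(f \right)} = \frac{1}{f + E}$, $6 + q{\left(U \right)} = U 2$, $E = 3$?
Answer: $\frac{45063}{1071060088} \approx 4.2073 \cdot 10^{-5}$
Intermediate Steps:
$q{\left(U \right)} = -6 + 2 U$ ($q{\left(U \right)} = -6 + U 2 = -6 + 2 U$)
$B{\left(f \right)} = -5 + \frac{1}{3 + f}$ ($B{\left(f \right)} = -5 + \frac{1}{f + 3} = -5 + \frac{1}{3 + f}$)
$A{\left(O \right)} = - \frac{1}{4} - \frac{11 O}{2}$ ($A{\left(O \right)} = - \frac{1}{4} + O \frac{-14 - -25}{3 - 5} = - \frac{1}{4} + O \frac{-14 + 25}{-2} = - \frac{1}{4} + O \left(\left(- \frac{1}{2}\right) 11\right) = - \frac{1}{4} + O \left(- \frac{11}{2}\right) = - \frac{1}{4} - \frac{11 O}{2}$)
$\frac{A{\left(\frac{1}{-698 + 771} - q{\left(-11 \right)} \right)}}{-3668014} = \frac{- \frac{1}{4} - \frac{11 \left(\frac{1}{-698 + 771} - \left(-6 + 2 \left(-11\right)\right)\right)}{2}}{-3668014} = \left(- \frac{1}{4} - \frac{11 \left(\frac{1}{73} - \left(-6 - 22\right)\right)}{2}\right) \left(- \frac{1}{3668014}\right) = \left(- \frac{1}{4} - \frac{11 \left(\frac{1}{73} - -28\right)}{2}\right) \left(- \frac{1}{3668014}\right) = \left(- \frac{1}{4} - \frac{11 \left(\frac{1}{73} + 28\right)}{2}\right) \left(- \frac{1}{3668014}\right) = \left(- \frac{1}{4} - \frac{22495}{146}\right) \left(- \frac{1}{3668014}\right) = \left(- \frac{45063}{292}\right) \left(- \frac{1}{3668014}\right) = \frac{45063}{1071060088}$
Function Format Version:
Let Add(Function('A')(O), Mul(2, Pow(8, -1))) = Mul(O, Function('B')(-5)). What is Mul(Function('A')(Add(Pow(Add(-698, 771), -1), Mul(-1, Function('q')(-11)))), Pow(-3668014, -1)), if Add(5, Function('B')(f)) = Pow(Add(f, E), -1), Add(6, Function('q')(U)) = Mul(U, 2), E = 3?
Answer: Rational(45063, 1071060088) ≈ 4.2073e-5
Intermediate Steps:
Function('q')(U) = Add(-6, Mul(2, U)) (Function('q')(U) = Add(-6, Mul(U, 2)) = Add(-6, Mul(2, U)))
Function('B')(f) = Add(-5, Pow(Add(3, f), -1)) (Function('B')(f) = Add(-5, Pow(Add(f, 3), -1)) = Add(-5, Pow(Add(3, f), -1)))
Function('A')(O) = Add(Rational(-1, 4), Mul(Rational(-11, 2), O)) (Function('A')(O) = Add(Rational(-1, 4), Mul(O, Mul(Pow(Add(3, -5), -1), Add(-14, Mul(-5, -5))))) = Add(Rational(-1, 4), Mul(O, Mul(Pow(-2, -1), Add(-14, 25)))) = Add(Rational(-1, 4), Mul(O, Mul(Rational(-1, 2), 11))) = Add(Rational(-1, 4), Mul(O, Rational(-11, 2))) = Add(Rational(-1, 4), Mul(Rational(-11, 2), O)))
Mul(Function('A')(Add(Pow(Add(-698, 771), -1), Mul(-1, Function('q')(-11)))), Pow(-3668014, -1)) = Mul(Add(Rational(-1, 4), Mul(Rational(-11, 2), Add(Pow(Add(-698, 771), -1), Mul(-1, Add(-6, Mul(2, -11)))))), Pow(-3668014, -1)) = Mul(Add(Rational(-1, 4), Mul(Rational(-11, 2), Add(Pow(73, -1), Mul(-1, Add(-6, -22))))), Rational(-1, 3668014)) = Mul(Add(Rational(-1, 4), Mul(Rational(-11, 2), Add(Rational(1, 73), Mul(-1, -28)))), Rational(-1, 3668014)) = Mul(Add(Rational(-1, 4), Mul(Rational(-11, 2), Add(Rational(1, 73), 28))), Rational(-1, 3668014)) = Mul(Add(Rational(-1, 4), Mul(Rational(-11, 2), Rational(2045, 73))), Rational(-1, 3668014)) = Mul(Add(Rational(-1, 4), Rational(-22495, 146)), Rational(-1, 3668014)) = Mul(Rational(-45063, 292), Rational(-1, 3668014)) = Rational(45063, 1071060088)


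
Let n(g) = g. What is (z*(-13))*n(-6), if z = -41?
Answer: -3198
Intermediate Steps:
(z*(-13))*n(-6) = -41*(-13)*(-6) = 533*(-6) = -3198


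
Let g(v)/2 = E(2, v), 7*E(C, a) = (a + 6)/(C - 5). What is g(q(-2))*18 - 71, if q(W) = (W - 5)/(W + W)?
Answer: -590/7 ≈ -84.286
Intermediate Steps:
E(C, a) = (6 + a)/(7*(-5 + C)) (E(C, a) = ((a + 6)/(C - 5))/7 = ((6 + a)/(-5 + C))/7 = (6 + a)/(7*(-5 + C)))
q(W) = (-5 + W)/(2*W) (q(W) = (-5 + W)/((2*W)) = (-5 + W)*(1/(2*W)) = (-5 + W)/(2*W))
g(v) = -4/7 - 2*v/21 (g(v) = 2*((6 + v)/(7*(-5 + 2))) = 2*((⅐)*(6 + v)/(-3)) = 2*((⅐)*(-⅓)*(6 + v)) = 2*(-2/7 - v/21) = -4/7 - 2*v/21)
g(q(-2))*18 - 71 = (-4/7 - (-5 - 2)/(21*(-2)))*18 - 71 = (-4/7 - (-1)*(-7)/(21*2))*18 - 71 = (-4/7 - 2/21*7/4)*18 - 71 = (-4/7 - ⅙)*18 - 71 = -31/42*18 - 71 = -93/7 - 71 = -590/7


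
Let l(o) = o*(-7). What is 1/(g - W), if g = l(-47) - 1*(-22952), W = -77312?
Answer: 1/100593 ≈ 9.9411e-6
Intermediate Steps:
l(o) = -7*o
g = 23281 (g = -7*(-47) - 1*(-22952) = 329 + 22952 = 23281)
1/(g - W) = 1/(23281 - 1*(-77312)) = 1/(23281 + 77312) = 1/100593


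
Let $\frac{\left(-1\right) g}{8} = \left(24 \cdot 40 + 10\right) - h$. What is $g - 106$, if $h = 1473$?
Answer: $3918$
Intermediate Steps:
$g = 4024$ ($g = - 8 \left(\left(24 \cdot 40 + 10\right) - 1473\right) = - 8 \left(\left(960 + 10\right) - 1473\right) = - 8 \left(970 - 1473\right) = \left(-8\right) \left(-503\right) = 4024$)
$g - 106 = 4024 - 106 = 3918$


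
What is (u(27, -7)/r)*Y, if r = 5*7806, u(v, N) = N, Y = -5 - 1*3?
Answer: 28/19515 ≈ 0.0014348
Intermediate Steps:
Y = -8 (Y = -5 - 3 = -8)
r = 39030
(u(27, -7)/r)*Y = -7/39030*(-8) = 28/19515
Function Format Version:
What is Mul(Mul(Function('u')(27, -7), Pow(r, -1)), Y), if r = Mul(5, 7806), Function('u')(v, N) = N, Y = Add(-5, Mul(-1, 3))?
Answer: Rational(28, 19515) ≈ 0.0014348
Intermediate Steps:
Y = -8 (Y = Add(-5, -3) = -8)
r = 39030
Mul(Mul(Function('u')(27, -7), Pow(r, -1)), Y) = Mul(Mul(-7, Pow(39030, -1)), -8) = Mul(Mul(-7, Rational(1, 39030)), -8) = Mul(Rational(-7, 39030), -8) = Rational(28, 19515)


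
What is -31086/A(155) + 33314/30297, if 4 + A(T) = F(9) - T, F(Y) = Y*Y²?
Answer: -153803927/2878215 ≈ -53.437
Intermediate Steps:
F(Y) = Y³
A(T) = 725 - T (A(T) = -4 + (9³ - T) = -4 + (729 - T) = 725 - T)
-31086/A(155) + 33314/30297 = -31086/(725 - 1*155) + 33314/30297 = -31086/(725 - 155) + 33314*(1/30297) = -31086/570 + 33314/30297 = -31086*1/570 + 33314/30297 = -5181/95 + 33314/30297 = -153803927/2878215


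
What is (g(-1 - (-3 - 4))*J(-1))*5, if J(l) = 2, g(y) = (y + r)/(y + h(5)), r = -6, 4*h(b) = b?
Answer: 0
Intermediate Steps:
h(b) = b/4
g(y) = (-6 + y)/(5/4 + y) (g(y) = (y - 6)/(y + (¼)*5) = (-6 + y)/(y + 5/4) = (-6 + y)/(5/4 + y))
(g(-1 - (-3 - 4))*J(-1))*5 = ((4*(-6 + (-1 - (-3 - 4)))/(5 + 4*(-1 - (-3 - 4))))*2)*5 = ((4*(-6 + (-1 - 1*(-7)))/(5 + 4*(-1 - 1*(-7))))*2)*5 = ((4*(-6 + (-1 + 7))/(5 + 4*(-1 + 7)))*2)*5 = ((4*(-6 + 6)/(5 + 4*6))*2)*5 = ((4*0/(5 + 24))*2)*5 = ((4*0/29)*2)*5 = ((4*(1/29)*0)*2)*5 = (0*2)*5 = 0*5 = 0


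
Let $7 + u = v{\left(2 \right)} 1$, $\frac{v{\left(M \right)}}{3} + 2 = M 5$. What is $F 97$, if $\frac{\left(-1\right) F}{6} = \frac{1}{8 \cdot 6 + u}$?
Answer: $- \frac{582}{65} \approx -8.9538$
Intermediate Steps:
$v{\left(M \right)} = -6 + 15 M$ ($v{\left(M \right)} = -6 + 3 M 5 = -6 + 3 \cdot 5 M = -6 + 15 M$)
$u = 17$ ($u = -7 + \left(-6 + 15 \cdot 2\right) 1 = -7 + \left(-6 + 30\right) 1 = -7 + 24 \cdot 1 = -7 + 24 = 17$)
$F = - \frac{6}{65}$ ($F = - \frac{6}{8 \cdot 6 + 17} = - \frac{6}{48 + 17} = - \frac{6}{65} \approx -0.092308$)
$F 97 = \left(- \frac{6}{65}\right) 97 = - \frac{582}{65}$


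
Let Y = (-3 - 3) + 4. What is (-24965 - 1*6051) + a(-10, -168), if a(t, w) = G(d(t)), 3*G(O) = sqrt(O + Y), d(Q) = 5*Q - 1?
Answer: -31016 + I*sqrt(53)/3 ≈ -31016.0 + 2.4267*I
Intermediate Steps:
d(Q) = -1 + 5*Q
Y = -2 (Y = -6 + 4 = -2)
G(O) = sqrt(-2 + O)/3 (G(O) = sqrt(O - 2)/3 = sqrt(-2 + O)/3)
a(t, w) = sqrt(-3 + 5*t)/3 (a(t, w) = sqrt(-2 + (-1 + 5*t))/3 = sqrt(-3 + 5*t)/3)
(-24965 - 1*6051) + a(-10, -168) = (-24965 - 1*6051) + sqrt(-3 + 5*(-10))/3 = (-24965 - 6051) + sqrt(-3 - 50)/3 = -31016 + sqrt(-53)/3 = -31016 + (I*sqrt(53))/3 = -31016 + I*sqrt(53)/3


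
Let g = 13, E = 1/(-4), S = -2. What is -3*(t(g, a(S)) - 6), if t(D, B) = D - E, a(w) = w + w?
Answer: -87/4 ≈ -21.750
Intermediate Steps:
E = -¼ (E = 1*(-¼) = -¼ ≈ -0.25000)
a(w) = 2*w
t(D, B) = ¼ + D (t(D, B) = D - 1*(-¼) = D + ¼ = ¼ + D)
-3*(t(g, a(S)) - 6) = -3*((¼ + 13) - 6) = -3*(53/4 - 6) = -3*29/4 = -87/4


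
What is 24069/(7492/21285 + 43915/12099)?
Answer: 2066140845945/341792161 ≈ 6045.0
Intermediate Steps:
24069/(7492/21285 + 43915/12099) = 24069/(341792161/85842405) = 24069*(85842405/341792161) = 2066140845945/341792161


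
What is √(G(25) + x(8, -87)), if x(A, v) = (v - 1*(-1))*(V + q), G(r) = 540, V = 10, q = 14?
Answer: 2*I*√381 ≈ 39.038*I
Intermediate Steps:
x(A, v) = 24 + 24*v (x(A, v) = (v - 1*(-1))*(10 + 14) = (v + 1)*24 = (1 + v)*24 = 24 + 24*v)
√(G(25) + x(8, -87)) = √(540 + (24 + 24*(-87))) = √(540 + (24 - 2088)) = √(540 - 2064) = √(-1524) = 2*I*√381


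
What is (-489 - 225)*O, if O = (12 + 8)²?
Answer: -285600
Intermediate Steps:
O = 400 (O = 20² = 400)
(-489 - 225)*O = (-489 - 225)*400 = -714*400 = -285600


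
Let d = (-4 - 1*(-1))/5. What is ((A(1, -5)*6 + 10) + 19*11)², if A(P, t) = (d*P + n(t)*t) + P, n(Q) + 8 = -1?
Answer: 6036849/25 ≈ 2.4147e+5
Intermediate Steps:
n(Q) = -9 (n(Q) = -8 - 1 = -9)
d = -⅗ (d = (-4 + 1)*(⅕) = -3*⅕ = -⅗ ≈ -0.60000)
A(P, t) = -9*t + 2*P/5 (A(P, t) = (-3*P/5 - 9*t) + P = (-9*t - 3*P/5) + P = -9*t + 2*P/5)
((A(1, -5)*6 + 10) + 19*11)² = (((-9*(-5) + (⅖)*1)*6 + 10) + 19*11)² = (((45 + ⅖)*6 + 10) + 209)² = (((227/5)*6 + 10) + 209)² = ((1362/5 + 10) + 209)² = (1412/5 + 209)² = (2457/5)² = 6036849/25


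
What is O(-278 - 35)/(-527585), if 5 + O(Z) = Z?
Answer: 318/527585 ≈ 0.00060275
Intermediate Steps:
O(Z) = -5 + Z
O(-278 - 35)/(-527585) = (-5 + (-278 - 35))/(-527585) = (-5 - 313)*(-1/527585) = -318*(-1/527585) = 318/527585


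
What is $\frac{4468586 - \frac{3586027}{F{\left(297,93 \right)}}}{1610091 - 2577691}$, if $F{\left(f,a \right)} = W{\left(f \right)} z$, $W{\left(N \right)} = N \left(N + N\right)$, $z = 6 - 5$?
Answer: $- \frac{788335418921}{170702056800} \approx -4.6182$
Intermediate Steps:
$z = 1$ ($z = 6 - 5 = 1$)
$W{\left(N \right)} = 2 N^{2}$ ($W{\left(N \right)} = N 2 N = 2 N^{2}$)
$F{\left(f,a \right)} = 2 f^{2}$ ($F{\left(f,a \right)} = 2 f^{2} \cdot 1 = 2 f^{2}$)
$\frac{4468586 - \frac{3586027}{F{\left(297,93 \right)}}}{1610091 - 2577691} = \frac{4468586 - \frac{3586027}{2 \cdot 297^{2}}}{1610091 - 2577691} = \frac{4468586 - \frac{3586027}{2 \cdot 88209}}{-967600} = \left(4468586 - \frac{3586027}{176418}\right) \left(- \frac{1}{967600}\right) = \frac{788335418921}{176418} \left(- \frac{1}{967600}\right) = - \frac{788335418921}{170702056800}$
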